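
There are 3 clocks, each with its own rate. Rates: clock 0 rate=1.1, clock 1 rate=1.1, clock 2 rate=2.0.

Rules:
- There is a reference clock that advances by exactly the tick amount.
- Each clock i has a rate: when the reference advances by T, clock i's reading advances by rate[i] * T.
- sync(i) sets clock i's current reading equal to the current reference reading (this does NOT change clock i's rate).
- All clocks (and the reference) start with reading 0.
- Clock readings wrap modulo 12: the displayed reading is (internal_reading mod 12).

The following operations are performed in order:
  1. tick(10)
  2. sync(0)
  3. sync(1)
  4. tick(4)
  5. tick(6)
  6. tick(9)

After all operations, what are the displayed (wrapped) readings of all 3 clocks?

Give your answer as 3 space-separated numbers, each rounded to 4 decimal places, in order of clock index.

After op 1 tick(10): ref=10.0000 raw=[11.0000 11.0000 20.0000]
After op 2 sync(0): ref=10.0000 raw=[10.0000 11.0000 20.0000]
After op 3 sync(1): ref=10.0000 raw=[10.0000 10.0000 20.0000]
After op 4 tick(4): ref=14.0000 raw=[14.4000 14.4000 28.0000]
After op 5 tick(6): ref=20.0000 raw=[21.0000 21.0000 40.0000]
After op 6 tick(9): ref=29.0000 raw=[30.9000 30.9000 58.0000]
Wrap final raw readings (mod 12): 30.9000 mod 12 = 6.9000; 30.9000 mod 12 = 6.9000; 58.0000 mod 12 = 10.0000

Answer: 6.9000 6.9000 10.0000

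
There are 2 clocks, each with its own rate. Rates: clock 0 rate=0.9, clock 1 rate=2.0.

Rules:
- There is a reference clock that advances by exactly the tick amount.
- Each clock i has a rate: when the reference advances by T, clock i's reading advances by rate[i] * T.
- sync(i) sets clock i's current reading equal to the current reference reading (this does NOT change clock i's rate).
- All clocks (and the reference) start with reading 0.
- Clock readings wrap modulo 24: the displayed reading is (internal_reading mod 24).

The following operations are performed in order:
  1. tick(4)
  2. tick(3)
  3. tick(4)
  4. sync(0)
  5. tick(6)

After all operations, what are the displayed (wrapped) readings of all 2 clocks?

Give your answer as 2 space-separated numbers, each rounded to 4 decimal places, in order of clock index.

Answer: 16.4000 10.0000

Derivation:
After op 1 tick(4): ref=4.0000 raw=[3.6000 8.0000]
After op 2 tick(3): ref=7.0000 raw=[6.3000 14.0000]
After op 3 tick(4): ref=11.0000 raw=[9.9000 22.0000]
After op 4 sync(0): ref=11.0000 raw=[11.0000 22.0000]
After op 5 tick(6): ref=17.0000 raw=[16.4000 34.0000]
Wrap final raw readings (mod 24): 16.4000 mod 24 = 16.4000; 34.0000 mod 24 = 10.0000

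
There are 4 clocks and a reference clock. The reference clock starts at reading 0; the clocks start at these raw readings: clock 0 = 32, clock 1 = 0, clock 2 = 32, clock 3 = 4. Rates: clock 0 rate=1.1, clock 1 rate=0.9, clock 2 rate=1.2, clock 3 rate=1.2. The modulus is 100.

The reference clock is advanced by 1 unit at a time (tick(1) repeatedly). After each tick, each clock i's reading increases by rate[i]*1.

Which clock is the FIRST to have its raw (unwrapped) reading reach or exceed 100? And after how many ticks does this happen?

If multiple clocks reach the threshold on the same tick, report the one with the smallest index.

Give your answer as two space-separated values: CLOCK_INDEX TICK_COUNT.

clock 0: start=32, rate=1.1, needs 100-32 = 68; ticks = ceil(68/1.1) = ceil(61.8182) = 62; reading at tick 62 = 32 + 1.1*62 = 100.2000
clock 1: start=0, rate=0.9, needs 100-0 = 100; ticks = ceil(100/0.9) = ceil(111.1111) = 112; reading at tick 112 = 0 + 0.9*112 = 100.8000
clock 2: start=32, rate=1.2, needs 100-32 = 68; ticks = ceil(68/1.2) = ceil(56.6667) = 57; reading at tick 57 = 32 + 1.2*57 = 100.4000
clock 3: start=4, rate=1.2, needs 100-4 = 96; ticks = ceil(96/1.2) = ceil(80.0000) = 80; reading at tick 80 = 4 + 1.2*80 = 100.0000
Minimum tick count = 57; winners = [2]; smallest index = 2

Answer: 2 57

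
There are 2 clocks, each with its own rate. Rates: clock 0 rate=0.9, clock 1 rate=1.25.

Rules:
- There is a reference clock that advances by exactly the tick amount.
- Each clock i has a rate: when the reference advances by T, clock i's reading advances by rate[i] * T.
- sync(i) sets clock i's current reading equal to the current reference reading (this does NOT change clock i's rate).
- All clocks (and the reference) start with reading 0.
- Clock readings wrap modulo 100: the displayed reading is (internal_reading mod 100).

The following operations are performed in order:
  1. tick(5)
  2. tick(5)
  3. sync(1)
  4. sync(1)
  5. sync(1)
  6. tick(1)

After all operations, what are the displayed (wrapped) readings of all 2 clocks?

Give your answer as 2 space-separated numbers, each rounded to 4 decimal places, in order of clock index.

Answer: 9.9000 11.2500

Derivation:
After op 1 tick(5): ref=5.0000 raw=[4.5000 6.2500]
After op 2 tick(5): ref=10.0000 raw=[9.0000 12.5000]
After op 3 sync(1): ref=10.0000 raw=[9.0000 10.0000]
After op 4 sync(1): ref=10.0000 raw=[9.0000 10.0000]
After op 5 sync(1): ref=10.0000 raw=[9.0000 10.0000]
After op 6 tick(1): ref=11.0000 raw=[9.9000 11.2500]
Wrap final raw readings (mod 100): 9.9000 mod 100 = 9.9000; 11.2500 mod 100 = 11.2500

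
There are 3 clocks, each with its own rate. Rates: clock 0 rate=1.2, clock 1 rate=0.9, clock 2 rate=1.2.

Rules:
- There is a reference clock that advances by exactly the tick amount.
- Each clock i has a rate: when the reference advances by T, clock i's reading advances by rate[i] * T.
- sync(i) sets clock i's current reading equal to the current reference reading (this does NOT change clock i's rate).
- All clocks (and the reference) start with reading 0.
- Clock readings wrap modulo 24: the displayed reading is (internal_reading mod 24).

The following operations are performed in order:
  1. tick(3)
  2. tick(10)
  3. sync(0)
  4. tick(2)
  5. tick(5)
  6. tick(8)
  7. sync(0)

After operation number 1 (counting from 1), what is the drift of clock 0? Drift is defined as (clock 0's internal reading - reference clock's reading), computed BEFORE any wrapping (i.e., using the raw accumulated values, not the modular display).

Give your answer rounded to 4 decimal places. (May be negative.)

After op 1 tick(3): ref=3.0000 raw=[3.6000 2.7000 3.6000]
Drift of clock 0 after op 1: 3.6000 - 3.0000 = 0.6000

Answer: 0.6000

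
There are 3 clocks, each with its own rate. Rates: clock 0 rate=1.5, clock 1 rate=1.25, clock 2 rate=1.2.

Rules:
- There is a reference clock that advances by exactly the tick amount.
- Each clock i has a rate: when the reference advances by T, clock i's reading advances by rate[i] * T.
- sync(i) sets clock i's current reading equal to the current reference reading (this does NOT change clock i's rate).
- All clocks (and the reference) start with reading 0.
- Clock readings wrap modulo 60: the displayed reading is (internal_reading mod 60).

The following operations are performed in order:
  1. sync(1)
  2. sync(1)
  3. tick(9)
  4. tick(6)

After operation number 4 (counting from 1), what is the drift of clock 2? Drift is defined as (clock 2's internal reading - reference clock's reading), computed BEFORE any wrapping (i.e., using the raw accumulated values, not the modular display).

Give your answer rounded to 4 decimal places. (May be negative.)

Answer: 3.0000

Derivation:
After op 1 sync(1): ref=0.0000 raw=[0.0000 0.0000 0.0000]
After op 2 sync(1): ref=0.0000 raw=[0.0000 0.0000 0.0000]
After op 3 tick(9): ref=9.0000 raw=[13.5000 11.2500 10.8000]
After op 4 tick(6): ref=15.0000 raw=[22.5000 18.7500 18.0000]
Drift of clock 2 after op 4: 18.0000 - 15.0000 = 3.0000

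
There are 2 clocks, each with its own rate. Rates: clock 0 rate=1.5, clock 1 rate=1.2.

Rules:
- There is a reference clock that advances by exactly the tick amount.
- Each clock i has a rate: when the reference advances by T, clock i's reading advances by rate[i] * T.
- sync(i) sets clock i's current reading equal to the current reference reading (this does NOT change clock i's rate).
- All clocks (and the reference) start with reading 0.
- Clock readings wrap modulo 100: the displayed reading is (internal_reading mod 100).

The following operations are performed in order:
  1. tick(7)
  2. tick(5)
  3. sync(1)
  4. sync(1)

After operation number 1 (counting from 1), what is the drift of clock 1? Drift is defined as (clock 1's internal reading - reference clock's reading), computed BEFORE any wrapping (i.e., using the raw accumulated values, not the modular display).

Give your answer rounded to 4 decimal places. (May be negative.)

Answer: 1.4000

Derivation:
After op 1 tick(7): ref=7.0000 raw=[10.5000 8.4000]
Drift of clock 1 after op 1: 8.4000 - 7.0000 = 1.4000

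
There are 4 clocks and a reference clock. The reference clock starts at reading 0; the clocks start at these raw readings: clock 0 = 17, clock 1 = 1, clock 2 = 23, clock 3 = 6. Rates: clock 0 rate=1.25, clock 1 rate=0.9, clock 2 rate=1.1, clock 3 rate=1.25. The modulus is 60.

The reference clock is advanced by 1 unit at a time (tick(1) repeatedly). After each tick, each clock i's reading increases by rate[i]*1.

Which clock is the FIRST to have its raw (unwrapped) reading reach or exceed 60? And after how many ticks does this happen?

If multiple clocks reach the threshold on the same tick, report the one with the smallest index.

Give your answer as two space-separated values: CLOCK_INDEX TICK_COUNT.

Answer: 2 34

Derivation:
clock 0: start=17, rate=1.25, needs 60-17 = 43; ticks = ceil(43/1.25) = ceil(34.4000) = 35; reading at tick 35 = 17 + 1.25*35 = 60.7500
clock 1: start=1, rate=0.9, needs 60-1 = 59; ticks = ceil(59/0.9) = ceil(65.5556) = 66; reading at tick 66 = 1 + 0.9*66 = 60.4000
clock 2: start=23, rate=1.1, needs 60-23 = 37; ticks = ceil(37/1.1) = ceil(33.6364) = 34; reading at tick 34 = 23 + 1.1*34 = 60.4000
clock 3: start=6, rate=1.25, needs 60-6 = 54; ticks = ceil(54/1.25) = ceil(43.2000) = 44; reading at tick 44 = 6 + 1.25*44 = 61.0000
Minimum tick count = 34; winners = [2]; smallest index = 2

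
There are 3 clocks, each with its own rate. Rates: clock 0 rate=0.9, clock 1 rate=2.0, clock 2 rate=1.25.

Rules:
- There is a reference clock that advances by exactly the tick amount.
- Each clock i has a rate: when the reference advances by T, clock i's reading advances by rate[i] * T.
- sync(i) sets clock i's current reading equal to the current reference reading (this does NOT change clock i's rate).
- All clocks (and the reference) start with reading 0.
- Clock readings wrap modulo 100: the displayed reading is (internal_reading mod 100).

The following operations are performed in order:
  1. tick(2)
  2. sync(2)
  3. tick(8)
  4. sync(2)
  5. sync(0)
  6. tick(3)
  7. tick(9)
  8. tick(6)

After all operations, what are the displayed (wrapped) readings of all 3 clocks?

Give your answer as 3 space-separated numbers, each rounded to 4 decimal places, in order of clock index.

After op 1 tick(2): ref=2.0000 raw=[1.8000 4.0000 2.5000]
After op 2 sync(2): ref=2.0000 raw=[1.8000 4.0000 2.0000]
After op 3 tick(8): ref=10.0000 raw=[9.0000 20.0000 12.0000]
After op 4 sync(2): ref=10.0000 raw=[9.0000 20.0000 10.0000]
After op 5 sync(0): ref=10.0000 raw=[10.0000 20.0000 10.0000]
After op 6 tick(3): ref=13.0000 raw=[12.7000 26.0000 13.7500]
After op 7 tick(9): ref=22.0000 raw=[20.8000 44.0000 25.0000]
After op 8 tick(6): ref=28.0000 raw=[26.2000 56.0000 32.5000]
Wrap final raw readings (mod 100): 26.2000 mod 100 = 26.2000; 56.0000 mod 100 = 56.0000; 32.5000 mod 100 = 32.5000

Answer: 26.2000 56.0000 32.5000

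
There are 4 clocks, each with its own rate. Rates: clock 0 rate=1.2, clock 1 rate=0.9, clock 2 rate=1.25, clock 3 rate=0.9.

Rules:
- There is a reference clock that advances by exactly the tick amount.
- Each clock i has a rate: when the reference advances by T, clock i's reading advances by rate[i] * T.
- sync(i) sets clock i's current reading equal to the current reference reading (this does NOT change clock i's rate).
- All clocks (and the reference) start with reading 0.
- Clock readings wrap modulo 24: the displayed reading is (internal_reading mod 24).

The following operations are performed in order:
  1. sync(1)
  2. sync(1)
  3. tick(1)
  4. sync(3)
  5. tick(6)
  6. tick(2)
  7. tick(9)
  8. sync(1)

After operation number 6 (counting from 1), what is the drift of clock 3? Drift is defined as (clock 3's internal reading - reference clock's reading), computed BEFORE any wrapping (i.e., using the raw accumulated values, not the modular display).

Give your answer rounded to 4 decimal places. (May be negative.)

After op 1 sync(1): ref=0.0000 raw=[0.0000 0.0000 0.0000 0.0000]
After op 2 sync(1): ref=0.0000 raw=[0.0000 0.0000 0.0000 0.0000]
After op 3 tick(1): ref=1.0000 raw=[1.2000 0.9000 1.2500 0.9000]
After op 4 sync(3): ref=1.0000 raw=[1.2000 0.9000 1.2500 1.0000]
After op 5 tick(6): ref=7.0000 raw=[8.4000 6.3000 8.7500 6.4000]
After op 6 tick(2): ref=9.0000 raw=[10.8000 8.1000 11.2500 8.2000]
Drift of clock 3 after op 6: 8.2000 - 9.0000 = -0.8000

Answer: -0.8000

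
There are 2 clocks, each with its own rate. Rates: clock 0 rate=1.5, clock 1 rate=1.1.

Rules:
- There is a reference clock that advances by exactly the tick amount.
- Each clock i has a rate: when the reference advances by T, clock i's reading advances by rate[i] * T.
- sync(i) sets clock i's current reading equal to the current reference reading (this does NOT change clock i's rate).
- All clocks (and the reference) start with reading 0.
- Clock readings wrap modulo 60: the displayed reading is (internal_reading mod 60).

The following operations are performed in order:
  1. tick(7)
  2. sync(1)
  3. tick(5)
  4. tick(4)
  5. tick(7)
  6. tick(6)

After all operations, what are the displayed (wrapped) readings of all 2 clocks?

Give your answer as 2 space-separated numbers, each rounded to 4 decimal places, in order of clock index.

After op 1 tick(7): ref=7.0000 raw=[10.5000 7.7000]
After op 2 sync(1): ref=7.0000 raw=[10.5000 7.0000]
After op 3 tick(5): ref=12.0000 raw=[18.0000 12.5000]
After op 4 tick(4): ref=16.0000 raw=[24.0000 16.9000]
After op 5 tick(7): ref=23.0000 raw=[34.5000 24.6000]
After op 6 tick(6): ref=29.0000 raw=[43.5000 31.2000]
Wrap final raw readings (mod 60): 43.5000 mod 60 = 43.5000; 31.2000 mod 60 = 31.2000

Answer: 43.5000 31.2000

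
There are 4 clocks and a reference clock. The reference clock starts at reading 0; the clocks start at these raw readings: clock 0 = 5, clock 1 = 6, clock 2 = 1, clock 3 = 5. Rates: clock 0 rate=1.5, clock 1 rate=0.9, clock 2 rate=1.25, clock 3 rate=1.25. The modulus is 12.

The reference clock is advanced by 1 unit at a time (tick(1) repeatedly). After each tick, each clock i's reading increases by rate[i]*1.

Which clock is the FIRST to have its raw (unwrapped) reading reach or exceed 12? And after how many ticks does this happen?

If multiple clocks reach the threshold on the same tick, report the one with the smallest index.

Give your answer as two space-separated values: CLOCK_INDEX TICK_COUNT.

clock 0: start=5, rate=1.5, needs 12-5 = 7; ticks = ceil(7/1.5) = ceil(4.6667) = 5; reading at tick 5 = 5 + 1.5*5 = 12.5000
clock 1: start=6, rate=0.9, needs 12-6 = 6; ticks = ceil(6/0.9) = ceil(6.6667) = 7; reading at tick 7 = 6 + 0.9*7 = 12.3000
clock 2: start=1, rate=1.25, needs 12-1 = 11; ticks = ceil(11/1.25) = ceil(8.8000) = 9; reading at tick 9 = 1 + 1.25*9 = 12.2500
clock 3: start=5, rate=1.25, needs 12-5 = 7; ticks = ceil(7/1.25) = ceil(5.6000) = 6; reading at tick 6 = 5 + 1.25*6 = 12.5000
Minimum tick count = 5; winners = [0]; smallest index = 0

Answer: 0 5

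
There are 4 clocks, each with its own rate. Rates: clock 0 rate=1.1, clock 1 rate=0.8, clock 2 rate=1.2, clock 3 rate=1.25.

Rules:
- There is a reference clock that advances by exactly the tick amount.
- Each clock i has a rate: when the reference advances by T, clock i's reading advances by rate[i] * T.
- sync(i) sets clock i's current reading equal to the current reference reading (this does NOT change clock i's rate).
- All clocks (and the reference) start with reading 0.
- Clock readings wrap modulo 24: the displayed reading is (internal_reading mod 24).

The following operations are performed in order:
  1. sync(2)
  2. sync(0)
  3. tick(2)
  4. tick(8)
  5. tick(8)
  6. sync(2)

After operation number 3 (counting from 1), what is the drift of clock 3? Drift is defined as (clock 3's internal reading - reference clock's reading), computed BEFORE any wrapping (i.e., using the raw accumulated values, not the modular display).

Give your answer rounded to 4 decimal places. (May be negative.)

Answer: 0.5000

Derivation:
After op 1 sync(2): ref=0.0000 raw=[0.0000 0.0000 0.0000 0.0000]
After op 2 sync(0): ref=0.0000 raw=[0.0000 0.0000 0.0000 0.0000]
After op 3 tick(2): ref=2.0000 raw=[2.2000 1.6000 2.4000 2.5000]
Drift of clock 3 after op 3: 2.5000 - 2.0000 = 0.5000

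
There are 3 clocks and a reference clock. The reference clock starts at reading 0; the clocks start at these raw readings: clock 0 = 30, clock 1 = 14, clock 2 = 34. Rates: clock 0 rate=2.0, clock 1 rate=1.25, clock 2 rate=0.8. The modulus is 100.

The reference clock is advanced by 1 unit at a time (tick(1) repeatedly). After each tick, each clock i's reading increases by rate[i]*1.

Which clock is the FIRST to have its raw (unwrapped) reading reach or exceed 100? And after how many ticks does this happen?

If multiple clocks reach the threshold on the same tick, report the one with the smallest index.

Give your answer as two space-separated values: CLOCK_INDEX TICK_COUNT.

Answer: 0 35

Derivation:
clock 0: start=30, rate=2.0, needs 100-30 = 70; ticks = ceil(70/2.0) = ceil(35.0000) = 35; reading at tick 35 = 30 + 2.0*35 = 100.0000
clock 1: start=14, rate=1.25, needs 100-14 = 86; ticks = ceil(86/1.25) = ceil(68.8000) = 69; reading at tick 69 = 14 + 1.25*69 = 100.2500
clock 2: start=34, rate=0.8, needs 100-34 = 66; ticks = ceil(66/0.8) = ceil(82.5000) = 83; reading at tick 83 = 34 + 0.8*83 = 100.4000
Minimum tick count = 35; winners = [0]; smallest index = 0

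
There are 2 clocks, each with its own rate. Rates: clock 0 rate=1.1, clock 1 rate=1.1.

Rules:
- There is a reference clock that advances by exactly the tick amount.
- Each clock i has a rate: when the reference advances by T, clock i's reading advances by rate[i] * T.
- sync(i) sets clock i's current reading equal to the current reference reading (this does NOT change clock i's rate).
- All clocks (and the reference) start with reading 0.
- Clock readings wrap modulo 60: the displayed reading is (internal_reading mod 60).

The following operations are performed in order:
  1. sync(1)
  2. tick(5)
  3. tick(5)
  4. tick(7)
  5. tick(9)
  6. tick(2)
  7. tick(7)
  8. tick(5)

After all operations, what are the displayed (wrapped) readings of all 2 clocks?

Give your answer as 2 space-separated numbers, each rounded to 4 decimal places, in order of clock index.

After op 1 sync(1): ref=0.0000 raw=[0.0000 0.0000]
After op 2 tick(5): ref=5.0000 raw=[5.5000 5.5000]
After op 3 tick(5): ref=10.0000 raw=[11.0000 11.0000]
After op 4 tick(7): ref=17.0000 raw=[18.7000 18.7000]
After op 5 tick(9): ref=26.0000 raw=[28.6000 28.6000]
After op 6 tick(2): ref=28.0000 raw=[30.8000 30.8000]
After op 7 tick(7): ref=35.0000 raw=[38.5000 38.5000]
After op 8 tick(5): ref=40.0000 raw=[44.0000 44.0000]
Wrap final raw readings (mod 60): 44.0000 mod 60 = 44.0000; 44.0000 mod 60 = 44.0000

Answer: 44.0000 44.0000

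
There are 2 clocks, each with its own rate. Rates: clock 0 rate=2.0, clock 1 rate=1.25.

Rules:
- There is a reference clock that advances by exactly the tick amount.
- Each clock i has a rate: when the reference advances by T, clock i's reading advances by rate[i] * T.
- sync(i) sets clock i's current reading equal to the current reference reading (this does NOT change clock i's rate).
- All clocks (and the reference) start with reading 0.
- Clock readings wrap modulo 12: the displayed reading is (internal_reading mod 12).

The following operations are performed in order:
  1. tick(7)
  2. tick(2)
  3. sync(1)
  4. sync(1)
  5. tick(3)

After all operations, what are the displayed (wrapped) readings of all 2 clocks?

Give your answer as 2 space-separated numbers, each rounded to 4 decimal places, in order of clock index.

Answer: 0.0000 0.7500

Derivation:
After op 1 tick(7): ref=7.0000 raw=[14.0000 8.7500]
After op 2 tick(2): ref=9.0000 raw=[18.0000 11.2500]
After op 3 sync(1): ref=9.0000 raw=[18.0000 9.0000]
After op 4 sync(1): ref=9.0000 raw=[18.0000 9.0000]
After op 5 tick(3): ref=12.0000 raw=[24.0000 12.7500]
Wrap final raw readings (mod 12): 24.0000 mod 12 = 0.0000; 12.7500 mod 12 = 0.7500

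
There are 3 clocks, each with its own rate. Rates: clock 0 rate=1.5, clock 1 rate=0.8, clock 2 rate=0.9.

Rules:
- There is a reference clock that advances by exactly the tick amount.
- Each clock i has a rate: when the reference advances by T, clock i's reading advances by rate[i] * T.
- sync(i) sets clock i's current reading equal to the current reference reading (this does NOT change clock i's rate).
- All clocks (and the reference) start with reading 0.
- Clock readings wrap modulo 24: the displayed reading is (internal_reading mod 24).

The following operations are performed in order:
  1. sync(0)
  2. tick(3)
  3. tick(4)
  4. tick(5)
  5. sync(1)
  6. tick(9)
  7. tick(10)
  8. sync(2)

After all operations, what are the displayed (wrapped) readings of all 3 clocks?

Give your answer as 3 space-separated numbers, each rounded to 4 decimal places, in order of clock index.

Answer: 22.5000 3.2000 7.0000

Derivation:
After op 1 sync(0): ref=0.0000 raw=[0.0000 0.0000 0.0000]
After op 2 tick(3): ref=3.0000 raw=[4.5000 2.4000 2.7000]
After op 3 tick(4): ref=7.0000 raw=[10.5000 5.6000 6.3000]
After op 4 tick(5): ref=12.0000 raw=[18.0000 9.6000 10.8000]
After op 5 sync(1): ref=12.0000 raw=[18.0000 12.0000 10.8000]
After op 6 tick(9): ref=21.0000 raw=[31.5000 19.2000 18.9000]
After op 7 tick(10): ref=31.0000 raw=[46.5000 27.2000 27.9000]
After op 8 sync(2): ref=31.0000 raw=[46.5000 27.2000 31.0000]
Wrap final raw readings (mod 24): 46.5000 mod 24 = 22.5000; 27.2000 mod 24 = 3.2000; 31.0000 mod 24 = 7.0000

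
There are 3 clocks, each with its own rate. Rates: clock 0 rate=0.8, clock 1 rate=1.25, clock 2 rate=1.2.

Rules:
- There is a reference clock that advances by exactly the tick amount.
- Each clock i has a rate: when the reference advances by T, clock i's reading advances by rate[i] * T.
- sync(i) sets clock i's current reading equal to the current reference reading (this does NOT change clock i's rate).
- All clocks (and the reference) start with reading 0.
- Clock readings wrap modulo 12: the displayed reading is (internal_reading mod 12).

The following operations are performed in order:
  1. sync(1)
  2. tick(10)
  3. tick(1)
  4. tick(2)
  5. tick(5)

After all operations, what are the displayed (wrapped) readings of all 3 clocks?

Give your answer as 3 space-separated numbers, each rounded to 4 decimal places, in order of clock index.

After op 1 sync(1): ref=0.0000 raw=[0.0000 0.0000 0.0000]
After op 2 tick(10): ref=10.0000 raw=[8.0000 12.5000 12.0000]
After op 3 tick(1): ref=11.0000 raw=[8.8000 13.7500 13.2000]
After op 4 tick(2): ref=13.0000 raw=[10.4000 16.2500 15.6000]
After op 5 tick(5): ref=18.0000 raw=[14.4000 22.5000 21.6000]
Wrap final raw readings (mod 12): 14.4000 mod 12 = 2.4000; 22.5000 mod 12 = 10.5000; 21.6000 mod 12 = 9.6000

Answer: 2.4000 10.5000 9.6000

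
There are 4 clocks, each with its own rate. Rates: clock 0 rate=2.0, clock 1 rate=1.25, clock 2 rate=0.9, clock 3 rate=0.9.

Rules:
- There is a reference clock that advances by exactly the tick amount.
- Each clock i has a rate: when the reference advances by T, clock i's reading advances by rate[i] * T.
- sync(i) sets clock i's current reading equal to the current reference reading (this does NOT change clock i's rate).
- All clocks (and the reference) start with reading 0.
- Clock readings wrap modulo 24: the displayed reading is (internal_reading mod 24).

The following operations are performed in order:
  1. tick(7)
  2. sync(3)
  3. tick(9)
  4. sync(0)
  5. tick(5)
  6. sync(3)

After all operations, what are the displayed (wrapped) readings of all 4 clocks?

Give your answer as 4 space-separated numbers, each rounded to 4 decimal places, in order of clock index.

Answer: 2.0000 2.2500 18.9000 21.0000

Derivation:
After op 1 tick(7): ref=7.0000 raw=[14.0000 8.7500 6.3000 6.3000]
After op 2 sync(3): ref=7.0000 raw=[14.0000 8.7500 6.3000 7.0000]
After op 3 tick(9): ref=16.0000 raw=[32.0000 20.0000 14.4000 15.1000]
After op 4 sync(0): ref=16.0000 raw=[16.0000 20.0000 14.4000 15.1000]
After op 5 tick(5): ref=21.0000 raw=[26.0000 26.2500 18.9000 19.6000]
After op 6 sync(3): ref=21.0000 raw=[26.0000 26.2500 18.9000 21.0000]
Wrap final raw readings (mod 24): 26.0000 mod 24 = 2.0000; 26.2500 mod 24 = 2.2500; 18.9000 mod 24 = 18.9000; 21.0000 mod 24 = 21.0000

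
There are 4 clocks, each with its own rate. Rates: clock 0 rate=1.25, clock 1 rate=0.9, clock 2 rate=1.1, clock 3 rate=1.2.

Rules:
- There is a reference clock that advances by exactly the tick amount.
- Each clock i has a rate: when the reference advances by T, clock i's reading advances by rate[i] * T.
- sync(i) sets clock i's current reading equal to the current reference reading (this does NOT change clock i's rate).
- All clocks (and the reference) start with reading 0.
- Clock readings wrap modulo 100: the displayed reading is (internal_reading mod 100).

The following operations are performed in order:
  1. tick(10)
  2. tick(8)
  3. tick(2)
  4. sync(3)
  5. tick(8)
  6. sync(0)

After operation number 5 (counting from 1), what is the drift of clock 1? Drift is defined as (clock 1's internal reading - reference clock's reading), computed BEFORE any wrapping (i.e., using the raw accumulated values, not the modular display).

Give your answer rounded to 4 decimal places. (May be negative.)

Answer: -2.8000

Derivation:
After op 1 tick(10): ref=10.0000 raw=[12.5000 9.0000 11.0000 12.0000]
After op 2 tick(8): ref=18.0000 raw=[22.5000 16.2000 19.8000 21.6000]
After op 3 tick(2): ref=20.0000 raw=[25.0000 18.0000 22.0000 24.0000]
After op 4 sync(3): ref=20.0000 raw=[25.0000 18.0000 22.0000 20.0000]
After op 5 tick(8): ref=28.0000 raw=[35.0000 25.2000 30.8000 29.6000]
Drift of clock 1 after op 5: 25.2000 - 28.0000 = -2.8000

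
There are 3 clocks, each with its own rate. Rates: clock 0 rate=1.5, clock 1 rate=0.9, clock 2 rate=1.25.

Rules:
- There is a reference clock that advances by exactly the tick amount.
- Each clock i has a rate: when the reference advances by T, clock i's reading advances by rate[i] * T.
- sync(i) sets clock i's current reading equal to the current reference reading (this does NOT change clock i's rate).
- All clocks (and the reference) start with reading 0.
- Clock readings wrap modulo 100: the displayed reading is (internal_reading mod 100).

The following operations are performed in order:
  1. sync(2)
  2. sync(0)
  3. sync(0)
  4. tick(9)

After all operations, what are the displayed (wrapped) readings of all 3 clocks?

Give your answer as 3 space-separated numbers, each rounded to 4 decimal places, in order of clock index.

After op 1 sync(2): ref=0.0000 raw=[0.0000 0.0000 0.0000]
After op 2 sync(0): ref=0.0000 raw=[0.0000 0.0000 0.0000]
After op 3 sync(0): ref=0.0000 raw=[0.0000 0.0000 0.0000]
After op 4 tick(9): ref=9.0000 raw=[13.5000 8.1000 11.2500]
Wrap final raw readings (mod 100): 13.5000 mod 100 = 13.5000; 8.1000 mod 100 = 8.1000; 11.2500 mod 100 = 11.2500

Answer: 13.5000 8.1000 11.2500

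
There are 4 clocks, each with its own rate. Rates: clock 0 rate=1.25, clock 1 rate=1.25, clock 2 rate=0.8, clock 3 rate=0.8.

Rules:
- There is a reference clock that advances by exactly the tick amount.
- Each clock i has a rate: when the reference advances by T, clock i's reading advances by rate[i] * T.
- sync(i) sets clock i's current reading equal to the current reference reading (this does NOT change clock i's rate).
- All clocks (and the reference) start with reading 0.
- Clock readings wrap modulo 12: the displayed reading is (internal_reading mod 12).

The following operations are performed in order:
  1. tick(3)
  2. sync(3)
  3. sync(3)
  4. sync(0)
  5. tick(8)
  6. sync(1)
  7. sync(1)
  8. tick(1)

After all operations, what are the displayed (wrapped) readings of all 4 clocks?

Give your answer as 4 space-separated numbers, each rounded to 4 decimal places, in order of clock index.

Answer: 2.2500 0.2500 9.6000 10.2000

Derivation:
After op 1 tick(3): ref=3.0000 raw=[3.7500 3.7500 2.4000 2.4000]
After op 2 sync(3): ref=3.0000 raw=[3.7500 3.7500 2.4000 3.0000]
After op 3 sync(3): ref=3.0000 raw=[3.7500 3.7500 2.4000 3.0000]
After op 4 sync(0): ref=3.0000 raw=[3.0000 3.7500 2.4000 3.0000]
After op 5 tick(8): ref=11.0000 raw=[13.0000 13.7500 8.8000 9.4000]
After op 6 sync(1): ref=11.0000 raw=[13.0000 11.0000 8.8000 9.4000]
After op 7 sync(1): ref=11.0000 raw=[13.0000 11.0000 8.8000 9.4000]
After op 8 tick(1): ref=12.0000 raw=[14.2500 12.2500 9.6000 10.2000]
Wrap final raw readings (mod 12): 14.2500 mod 12 = 2.2500; 12.2500 mod 12 = 0.2500; 9.6000 mod 12 = 9.6000; 10.2000 mod 12 = 10.2000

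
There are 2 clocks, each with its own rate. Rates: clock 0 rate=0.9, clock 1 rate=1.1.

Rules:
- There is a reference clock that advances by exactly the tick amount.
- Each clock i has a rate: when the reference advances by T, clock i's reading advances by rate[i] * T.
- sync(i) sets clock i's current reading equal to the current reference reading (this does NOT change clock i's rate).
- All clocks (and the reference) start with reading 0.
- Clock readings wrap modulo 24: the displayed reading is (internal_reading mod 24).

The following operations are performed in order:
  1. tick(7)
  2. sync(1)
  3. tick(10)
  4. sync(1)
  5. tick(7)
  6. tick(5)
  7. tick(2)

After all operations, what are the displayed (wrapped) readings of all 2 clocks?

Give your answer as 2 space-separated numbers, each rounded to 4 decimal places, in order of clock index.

After op 1 tick(7): ref=7.0000 raw=[6.3000 7.7000]
After op 2 sync(1): ref=7.0000 raw=[6.3000 7.0000]
After op 3 tick(10): ref=17.0000 raw=[15.3000 18.0000]
After op 4 sync(1): ref=17.0000 raw=[15.3000 17.0000]
After op 5 tick(7): ref=24.0000 raw=[21.6000 24.7000]
After op 6 tick(5): ref=29.0000 raw=[26.1000 30.2000]
After op 7 tick(2): ref=31.0000 raw=[27.9000 32.4000]
Wrap final raw readings (mod 24): 27.9000 mod 24 = 3.9000; 32.4000 mod 24 = 8.4000

Answer: 3.9000 8.4000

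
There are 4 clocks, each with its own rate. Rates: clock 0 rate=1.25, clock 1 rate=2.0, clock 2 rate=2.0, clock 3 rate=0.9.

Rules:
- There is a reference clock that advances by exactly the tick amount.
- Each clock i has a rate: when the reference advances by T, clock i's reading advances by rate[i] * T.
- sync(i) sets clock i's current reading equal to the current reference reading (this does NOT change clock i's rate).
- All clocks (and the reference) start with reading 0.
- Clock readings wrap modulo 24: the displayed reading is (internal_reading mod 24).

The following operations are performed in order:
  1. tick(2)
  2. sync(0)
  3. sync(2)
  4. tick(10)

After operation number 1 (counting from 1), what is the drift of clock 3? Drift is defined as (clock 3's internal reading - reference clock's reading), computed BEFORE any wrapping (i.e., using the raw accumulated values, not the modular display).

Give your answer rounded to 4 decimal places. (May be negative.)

Answer: -0.2000

Derivation:
After op 1 tick(2): ref=2.0000 raw=[2.5000 4.0000 4.0000 1.8000]
Drift of clock 3 after op 1: 1.8000 - 2.0000 = -0.2000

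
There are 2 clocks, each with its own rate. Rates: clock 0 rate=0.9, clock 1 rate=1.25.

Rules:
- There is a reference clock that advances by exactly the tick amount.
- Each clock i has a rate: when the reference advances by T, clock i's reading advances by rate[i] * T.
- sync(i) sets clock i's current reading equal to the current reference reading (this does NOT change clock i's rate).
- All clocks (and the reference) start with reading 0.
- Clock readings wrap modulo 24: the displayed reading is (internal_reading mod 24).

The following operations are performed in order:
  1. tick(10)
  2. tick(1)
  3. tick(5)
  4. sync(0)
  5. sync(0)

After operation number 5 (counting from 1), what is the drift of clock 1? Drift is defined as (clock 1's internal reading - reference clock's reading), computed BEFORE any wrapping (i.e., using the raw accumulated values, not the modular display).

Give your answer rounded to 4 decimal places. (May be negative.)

Answer: 4.0000

Derivation:
After op 1 tick(10): ref=10.0000 raw=[9.0000 12.5000]
After op 2 tick(1): ref=11.0000 raw=[9.9000 13.7500]
After op 3 tick(5): ref=16.0000 raw=[14.4000 20.0000]
After op 4 sync(0): ref=16.0000 raw=[16.0000 20.0000]
After op 5 sync(0): ref=16.0000 raw=[16.0000 20.0000]
Drift of clock 1 after op 5: 20.0000 - 16.0000 = 4.0000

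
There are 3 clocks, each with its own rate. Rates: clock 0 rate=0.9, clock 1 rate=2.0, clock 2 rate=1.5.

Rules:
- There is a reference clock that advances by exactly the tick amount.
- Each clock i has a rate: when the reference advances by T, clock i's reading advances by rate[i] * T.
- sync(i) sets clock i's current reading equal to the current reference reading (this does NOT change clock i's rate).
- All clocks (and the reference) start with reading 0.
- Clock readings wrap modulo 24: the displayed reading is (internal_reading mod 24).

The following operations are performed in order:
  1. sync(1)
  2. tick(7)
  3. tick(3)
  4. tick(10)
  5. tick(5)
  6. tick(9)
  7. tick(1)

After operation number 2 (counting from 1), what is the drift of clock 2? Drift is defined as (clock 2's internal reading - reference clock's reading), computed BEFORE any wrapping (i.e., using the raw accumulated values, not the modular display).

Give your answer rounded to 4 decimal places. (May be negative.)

Answer: 3.5000

Derivation:
After op 1 sync(1): ref=0.0000 raw=[0.0000 0.0000 0.0000]
After op 2 tick(7): ref=7.0000 raw=[6.3000 14.0000 10.5000]
Drift of clock 2 after op 2: 10.5000 - 7.0000 = 3.5000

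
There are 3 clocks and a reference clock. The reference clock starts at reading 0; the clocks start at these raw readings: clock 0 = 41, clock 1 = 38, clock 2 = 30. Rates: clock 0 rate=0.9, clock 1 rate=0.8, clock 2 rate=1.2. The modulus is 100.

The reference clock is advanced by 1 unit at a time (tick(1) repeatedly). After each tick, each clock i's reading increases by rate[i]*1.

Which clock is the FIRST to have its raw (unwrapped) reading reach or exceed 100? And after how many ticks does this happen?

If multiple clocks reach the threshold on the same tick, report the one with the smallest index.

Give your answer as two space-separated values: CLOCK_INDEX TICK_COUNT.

clock 0: start=41, rate=0.9, needs 100-41 = 59; ticks = ceil(59/0.9) = ceil(65.5556) = 66; reading at tick 66 = 41 + 0.9*66 = 100.4000
clock 1: start=38, rate=0.8, needs 100-38 = 62; ticks = ceil(62/0.8) = ceil(77.5000) = 78; reading at tick 78 = 38 + 0.8*78 = 100.4000
clock 2: start=30, rate=1.2, needs 100-30 = 70; ticks = ceil(70/1.2) = ceil(58.3333) = 59; reading at tick 59 = 30 + 1.2*59 = 100.8000
Minimum tick count = 59; winners = [2]; smallest index = 2

Answer: 2 59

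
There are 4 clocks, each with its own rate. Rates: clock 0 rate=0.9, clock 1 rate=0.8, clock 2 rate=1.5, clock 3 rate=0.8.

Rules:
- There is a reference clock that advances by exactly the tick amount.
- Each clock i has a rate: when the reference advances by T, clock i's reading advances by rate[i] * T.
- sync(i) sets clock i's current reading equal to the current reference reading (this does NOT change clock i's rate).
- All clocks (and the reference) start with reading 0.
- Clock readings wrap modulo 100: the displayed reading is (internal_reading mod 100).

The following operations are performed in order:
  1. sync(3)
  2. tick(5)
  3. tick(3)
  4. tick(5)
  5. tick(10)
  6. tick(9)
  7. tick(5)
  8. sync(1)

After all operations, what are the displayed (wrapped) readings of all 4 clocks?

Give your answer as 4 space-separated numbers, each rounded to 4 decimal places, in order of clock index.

After op 1 sync(3): ref=0.0000 raw=[0.0000 0.0000 0.0000 0.0000]
After op 2 tick(5): ref=5.0000 raw=[4.5000 4.0000 7.5000 4.0000]
After op 3 tick(3): ref=8.0000 raw=[7.2000 6.4000 12.0000 6.4000]
After op 4 tick(5): ref=13.0000 raw=[11.7000 10.4000 19.5000 10.4000]
After op 5 tick(10): ref=23.0000 raw=[20.7000 18.4000 34.5000 18.4000]
After op 6 tick(9): ref=32.0000 raw=[28.8000 25.6000 48.0000 25.6000]
After op 7 tick(5): ref=37.0000 raw=[33.3000 29.6000 55.5000 29.6000]
After op 8 sync(1): ref=37.0000 raw=[33.3000 37.0000 55.5000 29.6000]
Wrap final raw readings (mod 100): 33.3000 mod 100 = 33.3000; 37.0000 mod 100 = 37.0000; 55.5000 mod 100 = 55.5000; 29.6000 mod 100 = 29.6000

Answer: 33.3000 37.0000 55.5000 29.6000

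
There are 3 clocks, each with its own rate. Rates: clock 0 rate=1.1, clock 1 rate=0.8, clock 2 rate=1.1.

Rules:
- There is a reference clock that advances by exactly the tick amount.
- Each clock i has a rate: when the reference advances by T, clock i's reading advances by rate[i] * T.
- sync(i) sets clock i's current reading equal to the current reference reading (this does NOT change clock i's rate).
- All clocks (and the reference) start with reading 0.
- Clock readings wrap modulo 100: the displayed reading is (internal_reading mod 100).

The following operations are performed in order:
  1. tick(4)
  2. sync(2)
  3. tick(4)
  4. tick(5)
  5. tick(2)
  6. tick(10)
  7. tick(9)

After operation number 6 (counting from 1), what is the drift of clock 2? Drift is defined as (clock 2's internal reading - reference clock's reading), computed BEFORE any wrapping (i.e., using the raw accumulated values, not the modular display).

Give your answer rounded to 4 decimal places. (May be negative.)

Answer: 2.1000

Derivation:
After op 1 tick(4): ref=4.0000 raw=[4.4000 3.2000 4.4000]
After op 2 sync(2): ref=4.0000 raw=[4.4000 3.2000 4.0000]
After op 3 tick(4): ref=8.0000 raw=[8.8000 6.4000 8.4000]
After op 4 tick(5): ref=13.0000 raw=[14.3000 10.4000 13.9000]
After op 5 tick(2): ref=15.0000 raw=[16.5000 12.0000 16.1000]
After op 6 tick(10): ref=25.0000 raw=[27.5000 20.0000 27.1000]
Drift of clock 2 after op 6: 27.1000 - 25.0000 = 2.1000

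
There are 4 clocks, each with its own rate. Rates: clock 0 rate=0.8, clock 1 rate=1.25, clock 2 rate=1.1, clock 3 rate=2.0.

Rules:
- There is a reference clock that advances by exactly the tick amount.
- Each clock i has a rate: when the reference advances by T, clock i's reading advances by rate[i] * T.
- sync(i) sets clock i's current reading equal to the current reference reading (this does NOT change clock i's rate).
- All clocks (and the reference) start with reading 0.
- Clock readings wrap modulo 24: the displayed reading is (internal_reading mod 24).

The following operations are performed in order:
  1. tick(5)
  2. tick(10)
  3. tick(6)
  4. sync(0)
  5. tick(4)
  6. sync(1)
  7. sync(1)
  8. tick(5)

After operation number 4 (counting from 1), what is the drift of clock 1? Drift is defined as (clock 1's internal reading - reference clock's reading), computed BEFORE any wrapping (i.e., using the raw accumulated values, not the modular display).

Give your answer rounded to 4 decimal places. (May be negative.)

After op 1 tick(5): ref=5.0000 raw=[4.0000 6.2500 5.5000 10.0000]
After op 2 tick(10): ref=15.0000 raw=[12.0000 18.7500 16.5000 30.0000]
After op 3 tick(6): ref=21.0000 raw=[16.8000 26.2500 23.1000 42.0000]
After op 4 sync(0): ref=21.0000 raw=[21.0000 26.2500 23.1000 42.0000]
Drift of clock 1 after op 4: 26.2500 - 21.0000 = 5.2500

Answer: 5.2500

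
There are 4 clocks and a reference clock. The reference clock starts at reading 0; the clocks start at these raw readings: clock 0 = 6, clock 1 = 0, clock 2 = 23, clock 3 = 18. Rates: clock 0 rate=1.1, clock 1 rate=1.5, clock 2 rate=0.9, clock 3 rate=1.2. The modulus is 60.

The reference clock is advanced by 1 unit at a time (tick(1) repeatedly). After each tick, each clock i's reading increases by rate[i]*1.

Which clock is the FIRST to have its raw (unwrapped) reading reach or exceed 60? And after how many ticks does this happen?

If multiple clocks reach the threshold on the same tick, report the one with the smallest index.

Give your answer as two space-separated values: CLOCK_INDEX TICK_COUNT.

clock 0: start=6, rate=1.1, needs 60-6 = 54; ticks = ceil(54/1.1) = ceil(49.0909) = 50; reading at tick 50 = 6 + 1.1*50 = 61.0000
clock 1: start=0, rate=1.5, needs 60-0 = 60; ticks = ceil(60/1.5) = ceil(40.0000) = 40; reading at tick 40 = 0 + 1.5*40 = 60.0000
clock 2: start=23, rate=0.9, needs 60-23 = 37; ticks = ceil(37/0.9) = ceil(41.1111) = 42; reading at tick 42 = 23 + 0.9*42 = 60.8000
clock 3: start=18, rate=1.2, needs 60-18 = 42; ticks = ceil(42/1.2) = ceil(35.0000) = 35; reading at tick 35 = 18 + 1.2*35 = 60.0000
Minimum tick count = 35; winners = [3]; smallest index = 3

Answer: 3 35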